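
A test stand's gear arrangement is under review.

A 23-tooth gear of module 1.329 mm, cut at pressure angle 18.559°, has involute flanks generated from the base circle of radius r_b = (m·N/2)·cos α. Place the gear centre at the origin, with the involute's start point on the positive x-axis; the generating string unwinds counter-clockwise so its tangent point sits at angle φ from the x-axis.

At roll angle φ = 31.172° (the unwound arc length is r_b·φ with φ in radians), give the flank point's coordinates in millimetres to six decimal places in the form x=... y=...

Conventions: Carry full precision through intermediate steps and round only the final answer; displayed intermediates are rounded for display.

x=16.476909 y=0.754961

recognized (one wheel, involute flank): single-mesh tooth geometry, m = 1.329, N = 23
pitch radius r_p = m·N/2 = 1.329·23/2 = 15.283500
base radius r_b = r_p·cos α = 15.283500·cos 18.559° = 14.488703
roll angle φ = 31.172° = 0.54405403 rad
x = r_b·(cos φ + φ·sin φ) = 16.476909
y = r_b·(sin φ − φ·cos φ) = 0.754961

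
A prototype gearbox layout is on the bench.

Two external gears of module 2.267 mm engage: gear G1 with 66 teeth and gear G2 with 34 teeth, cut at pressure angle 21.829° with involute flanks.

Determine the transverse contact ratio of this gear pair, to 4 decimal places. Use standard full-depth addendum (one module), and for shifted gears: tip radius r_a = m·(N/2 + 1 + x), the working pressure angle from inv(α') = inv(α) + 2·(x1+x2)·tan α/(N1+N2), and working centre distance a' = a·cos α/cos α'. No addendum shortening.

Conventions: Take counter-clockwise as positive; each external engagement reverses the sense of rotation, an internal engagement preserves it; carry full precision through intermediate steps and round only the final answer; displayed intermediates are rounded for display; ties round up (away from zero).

topology: single-mesh involute geometry — m = 2.267, 66T/34T pair
base radii: r_b1 = 69.446882, r_b2 = 35.775667
tip radii: r_a1 = 77.078000, r_a2 = 40.806000
no profile shift: α' = α, a' = a
action lengths: √(r_a1²−r_b1²) = 33.438729, √(r_a2²−r_b2²) = 19.627310
base pitch p_b = π·m·cos α = 6.611328
CR = (33.438729 + 19.627310 − 113.350000·sin 21.82900°)/6.611328 = 1.651443
contact ratio ≈ 1.6514

1.6514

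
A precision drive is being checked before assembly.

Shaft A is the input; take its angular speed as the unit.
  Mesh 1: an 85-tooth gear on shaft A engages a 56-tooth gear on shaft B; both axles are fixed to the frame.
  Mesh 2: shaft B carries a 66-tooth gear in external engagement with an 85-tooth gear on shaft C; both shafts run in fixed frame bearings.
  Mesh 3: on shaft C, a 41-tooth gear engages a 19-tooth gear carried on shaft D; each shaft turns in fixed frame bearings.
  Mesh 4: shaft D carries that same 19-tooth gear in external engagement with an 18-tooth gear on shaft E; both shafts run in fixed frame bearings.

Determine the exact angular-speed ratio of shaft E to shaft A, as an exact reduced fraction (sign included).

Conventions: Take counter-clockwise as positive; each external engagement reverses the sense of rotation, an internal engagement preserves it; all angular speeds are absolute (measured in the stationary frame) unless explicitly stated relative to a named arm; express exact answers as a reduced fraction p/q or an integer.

451/168

class = fixed-axis compound train [4 meshes; 4 ratios multiply, 4 sense flips]
mesh 1 [85T→56T]: running ratio 85/56, sense −
mesh 2 [66T→85T]: running ratio 33/28, sense +
mesh 3 [41T→19T]: running ratio 1353/532, sense −
mesh 4 [19T→18T]: running ratio 451/168, sense +
ω_out/ω_in = 451/168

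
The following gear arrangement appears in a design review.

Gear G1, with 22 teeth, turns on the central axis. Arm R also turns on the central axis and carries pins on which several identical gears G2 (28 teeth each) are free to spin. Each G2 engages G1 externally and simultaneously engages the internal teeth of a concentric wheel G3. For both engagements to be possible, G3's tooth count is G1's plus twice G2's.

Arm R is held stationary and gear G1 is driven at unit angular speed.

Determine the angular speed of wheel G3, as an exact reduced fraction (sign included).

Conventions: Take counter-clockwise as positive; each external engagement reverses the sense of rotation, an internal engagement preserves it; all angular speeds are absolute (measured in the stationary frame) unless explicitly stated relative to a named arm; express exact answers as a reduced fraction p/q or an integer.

-11/39

planetary set (22T centre, 28T on arm, 78T internal) — Willis relation
ring teeth: 22 + 2·28 = 78
22(ω_sun−ω_arm) = −78(ω_ring−ω_arm),  ω_arm = 0, ω_sun = 1
ω_ring = 0 − (22/78)(1−0) = -11/39
exact speed ratio = -11/39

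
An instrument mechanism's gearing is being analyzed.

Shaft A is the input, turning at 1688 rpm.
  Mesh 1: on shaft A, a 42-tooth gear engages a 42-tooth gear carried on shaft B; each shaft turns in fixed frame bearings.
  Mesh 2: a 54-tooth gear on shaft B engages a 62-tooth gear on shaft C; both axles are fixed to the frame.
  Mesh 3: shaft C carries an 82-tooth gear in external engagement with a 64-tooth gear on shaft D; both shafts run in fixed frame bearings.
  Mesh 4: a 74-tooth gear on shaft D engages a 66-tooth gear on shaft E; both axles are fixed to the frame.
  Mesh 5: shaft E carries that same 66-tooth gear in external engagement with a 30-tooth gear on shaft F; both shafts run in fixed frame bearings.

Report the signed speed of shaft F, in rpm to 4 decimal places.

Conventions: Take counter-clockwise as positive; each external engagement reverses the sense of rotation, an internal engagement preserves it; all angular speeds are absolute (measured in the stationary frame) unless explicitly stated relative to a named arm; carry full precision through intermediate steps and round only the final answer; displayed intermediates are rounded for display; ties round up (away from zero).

topology: fixed-axis compound train — 5 meshes, A→F
mesh 1 [42T→42T]: ω = 1688.0000×42/42 = 1688.0000 rpm, sense flips to −
mesh 2 [54T→62T]: ω = 1688.0000×54/62 = 1470.1935 rpm, sense flips to +
mesh 3 [82T→64T]: ω = 1470.1935×82/64 = 1883.6855 rpm, sense flips to −
mesh 4 [74T→66T]: ω = 1883.6855×74/66 = 2112.0110 rpm, sense flips to +
mesh 5 [66T→30T]: ω = 2112.0110×66/30 = 4646.4242 rpm, sense flips to −
signed output speed = -4646.4242 rpm

-4646.4242 rpm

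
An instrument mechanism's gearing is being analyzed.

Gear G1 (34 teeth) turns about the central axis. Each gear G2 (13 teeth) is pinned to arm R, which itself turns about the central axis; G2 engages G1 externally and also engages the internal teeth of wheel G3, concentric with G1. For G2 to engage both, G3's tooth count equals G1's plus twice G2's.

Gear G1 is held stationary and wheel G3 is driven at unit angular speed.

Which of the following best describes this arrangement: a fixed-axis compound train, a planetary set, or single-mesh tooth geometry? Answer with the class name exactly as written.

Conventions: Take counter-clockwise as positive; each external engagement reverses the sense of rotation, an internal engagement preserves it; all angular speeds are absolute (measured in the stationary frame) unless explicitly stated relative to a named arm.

planetary set (34T centre, 13T on arm, 60T internal) — Willis relation
classification: planetary set

planetary set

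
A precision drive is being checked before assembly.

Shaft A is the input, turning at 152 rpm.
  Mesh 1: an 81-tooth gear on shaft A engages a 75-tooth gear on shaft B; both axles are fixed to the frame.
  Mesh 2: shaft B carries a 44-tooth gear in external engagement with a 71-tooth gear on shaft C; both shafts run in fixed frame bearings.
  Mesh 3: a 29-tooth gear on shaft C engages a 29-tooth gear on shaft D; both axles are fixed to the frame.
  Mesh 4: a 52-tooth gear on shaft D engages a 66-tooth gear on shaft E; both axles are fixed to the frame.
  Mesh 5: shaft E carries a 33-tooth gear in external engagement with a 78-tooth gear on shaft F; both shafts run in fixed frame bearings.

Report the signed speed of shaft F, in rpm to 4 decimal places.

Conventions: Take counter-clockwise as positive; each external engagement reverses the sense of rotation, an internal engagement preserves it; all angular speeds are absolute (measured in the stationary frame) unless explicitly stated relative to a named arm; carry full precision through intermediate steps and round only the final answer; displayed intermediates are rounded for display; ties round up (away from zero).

-33.9110 rpm

topology: fixed-axis compound train — 5 meshes, A→F
mesh 1 [81T→75T]: ω = 152.0000×81/75 = 164.1600 rpm, sense flips to −
mesh 2 [44T→71T]: ω = 164.1600×44/71 = 101.7330 rpm, sense flips to +
mesh 3 [29T→29T]: ω = 101.7330×29/29 = 101.7330 rpm, sense flips to −
mesh 4 [52T→66T]: ω = 101.7330×52/66 = 80.1532 rpm, sense flips to +
mesh 5 [33T→78T]: ω = 80.1532×33/78 = 33.9110 rpm, sense flips to −
signed output speed = -33.9110 rpm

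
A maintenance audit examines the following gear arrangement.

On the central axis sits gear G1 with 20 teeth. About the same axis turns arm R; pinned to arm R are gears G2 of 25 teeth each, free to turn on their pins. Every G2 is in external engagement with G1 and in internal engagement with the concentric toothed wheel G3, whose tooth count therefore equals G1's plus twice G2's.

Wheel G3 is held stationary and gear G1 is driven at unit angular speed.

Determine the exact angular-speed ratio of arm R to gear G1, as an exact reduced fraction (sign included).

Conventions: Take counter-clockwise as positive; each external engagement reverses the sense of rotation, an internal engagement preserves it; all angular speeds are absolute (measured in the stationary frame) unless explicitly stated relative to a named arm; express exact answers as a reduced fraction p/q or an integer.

planetary set (20T centre, 25T on arm, 70T internal) — Willis relation
ring teeth: 20 + 2·25 = 70
20(ω_sun−ω_arm) = −70(ω_ring−ω_arm),  ω_ring = 0, ω_sun = 1
20(1−ω_arm) = −70(0−ω_arm)  ⇒  90·ω_arm = 20  ⇒  ω_arm = 2/9
ω_out/ω_in = 2/9

2/9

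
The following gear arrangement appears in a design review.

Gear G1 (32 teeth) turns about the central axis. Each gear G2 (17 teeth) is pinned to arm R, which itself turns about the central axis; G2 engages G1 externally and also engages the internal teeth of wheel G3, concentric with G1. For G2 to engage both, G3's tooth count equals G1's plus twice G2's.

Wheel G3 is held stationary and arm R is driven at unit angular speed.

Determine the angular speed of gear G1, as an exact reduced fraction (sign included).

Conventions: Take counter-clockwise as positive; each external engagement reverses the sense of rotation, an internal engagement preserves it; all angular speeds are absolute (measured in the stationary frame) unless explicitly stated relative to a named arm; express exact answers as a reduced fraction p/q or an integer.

49/16

recognized (axles ride arm R): planetary set, 32/17/66 teeth
ring teeth: 32 + 2·17 = 66
32(ω_sun−ω_arm) = −66(ω_ring−ω_arm),  ω_ring = 0, ω_arm = 1
ω_sun = 1 − (66/32)(0−1) = 49/16
exact speed ratio = 49/16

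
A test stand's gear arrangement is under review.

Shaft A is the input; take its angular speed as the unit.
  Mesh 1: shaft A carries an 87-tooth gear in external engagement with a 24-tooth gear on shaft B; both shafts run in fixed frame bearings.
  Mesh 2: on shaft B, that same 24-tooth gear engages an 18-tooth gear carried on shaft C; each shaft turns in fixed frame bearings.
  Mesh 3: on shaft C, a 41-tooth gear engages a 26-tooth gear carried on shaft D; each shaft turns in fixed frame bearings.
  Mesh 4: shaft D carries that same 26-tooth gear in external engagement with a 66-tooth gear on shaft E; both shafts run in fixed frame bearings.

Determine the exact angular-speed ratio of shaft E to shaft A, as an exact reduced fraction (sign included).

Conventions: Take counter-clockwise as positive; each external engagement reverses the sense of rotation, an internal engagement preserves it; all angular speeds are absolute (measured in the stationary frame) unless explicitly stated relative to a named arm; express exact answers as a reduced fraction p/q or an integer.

1189/396

class = fixed-axis compound train [4 meshes; 4 ratios multiply, 4 sense flips]
mesh 1 [87T→24T]: running ratio 29/8, sense −
mesh 2 [24T→18T]: running ratio 29/6, sense +
mesh 3 [41T→26T]: running ratio 1189/156, sense −
mesh 4 [26T→66T]: running ratio 1189/396, sense +
ω_out/ω_in = 1189/396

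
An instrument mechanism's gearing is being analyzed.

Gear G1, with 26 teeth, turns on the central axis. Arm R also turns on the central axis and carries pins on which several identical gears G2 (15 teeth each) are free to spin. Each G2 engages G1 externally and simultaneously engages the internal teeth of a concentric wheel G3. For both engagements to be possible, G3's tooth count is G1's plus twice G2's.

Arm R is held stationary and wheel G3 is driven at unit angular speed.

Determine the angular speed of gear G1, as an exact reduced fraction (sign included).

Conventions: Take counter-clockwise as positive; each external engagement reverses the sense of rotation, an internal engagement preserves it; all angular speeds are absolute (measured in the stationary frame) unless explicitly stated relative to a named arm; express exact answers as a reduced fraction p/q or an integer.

-28/13

topology: planetary set — G1 26T / G2 15T / G3 56T, arm = carrier (Willis)
ring teeth: 26 + 2·15 = 56
26(ω_sun−ω_arm) = −56(ω_ring−ω_arm),  ω_arm = 0, ω_ring = 1
ω_sun = 0 − (56/26)(1−0) = -28/13
exact speed ratio = -28/13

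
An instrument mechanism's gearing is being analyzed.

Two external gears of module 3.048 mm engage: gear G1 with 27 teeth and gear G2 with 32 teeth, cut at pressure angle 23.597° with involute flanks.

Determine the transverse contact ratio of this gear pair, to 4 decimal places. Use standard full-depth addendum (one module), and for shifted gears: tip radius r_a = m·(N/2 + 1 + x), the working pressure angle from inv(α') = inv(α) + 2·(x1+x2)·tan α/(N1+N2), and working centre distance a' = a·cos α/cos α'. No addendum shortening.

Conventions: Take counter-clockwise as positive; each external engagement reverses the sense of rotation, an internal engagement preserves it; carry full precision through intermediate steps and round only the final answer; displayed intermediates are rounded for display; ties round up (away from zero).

class = single-mesh tooth geometry [involute pair 27T × 32T, m = 3.048]
base radii: r_b1 = 37.707356, r_b2 = 44.690200
tip radii: r_a1 = 44.196000, r_a2 = 51.816000
no profile shift: α' = α, a' = a
action lengths: √(r_a1²−r_b1²) = 23.053020, √(r_a2²−r_b2²) = 26.223728
base pitch p_b = π·m·cos α = 8.774900
CR = (23.053020 + 26.223728 − 89.916000·sin 23.59700°)/8.774900 = 1.513781
contact ratio ≈ 1.5138

1.5138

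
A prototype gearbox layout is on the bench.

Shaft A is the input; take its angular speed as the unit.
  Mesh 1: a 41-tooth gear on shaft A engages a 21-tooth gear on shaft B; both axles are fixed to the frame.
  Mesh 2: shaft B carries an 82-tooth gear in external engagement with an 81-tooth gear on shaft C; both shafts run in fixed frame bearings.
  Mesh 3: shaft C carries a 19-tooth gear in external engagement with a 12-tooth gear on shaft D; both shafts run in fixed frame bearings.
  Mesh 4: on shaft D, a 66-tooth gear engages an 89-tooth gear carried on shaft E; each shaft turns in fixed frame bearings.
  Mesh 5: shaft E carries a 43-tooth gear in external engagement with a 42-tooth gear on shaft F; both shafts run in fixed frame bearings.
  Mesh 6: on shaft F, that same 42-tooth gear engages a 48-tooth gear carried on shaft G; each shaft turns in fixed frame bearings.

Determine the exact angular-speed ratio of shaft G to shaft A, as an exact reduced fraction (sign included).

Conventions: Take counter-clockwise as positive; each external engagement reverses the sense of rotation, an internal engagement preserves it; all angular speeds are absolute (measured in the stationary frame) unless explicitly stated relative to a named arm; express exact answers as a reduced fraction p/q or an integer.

15107147/7266672

class = fixed-axis compound train [6 meshes; 6 ratios multiply, 6 sense flips]
mesh 1 [41T→21T]: running ratio 41/21, sense −
mesh 2 [82T→81T]: running ratio 3362/1701, sense +
mesh 3 [19T→12T]: running ratio 31939/10206, sense −
mesh 4 [66T→89T]: running ratio 351329/151389, sense +
mesh 5 [43T→42T]: running ratio 15107147/6358338, sense −
mesh 6 [42T→48T]: running ratio 15107147/7266672, sense +
ω_out/ω_in = 15107147/7266672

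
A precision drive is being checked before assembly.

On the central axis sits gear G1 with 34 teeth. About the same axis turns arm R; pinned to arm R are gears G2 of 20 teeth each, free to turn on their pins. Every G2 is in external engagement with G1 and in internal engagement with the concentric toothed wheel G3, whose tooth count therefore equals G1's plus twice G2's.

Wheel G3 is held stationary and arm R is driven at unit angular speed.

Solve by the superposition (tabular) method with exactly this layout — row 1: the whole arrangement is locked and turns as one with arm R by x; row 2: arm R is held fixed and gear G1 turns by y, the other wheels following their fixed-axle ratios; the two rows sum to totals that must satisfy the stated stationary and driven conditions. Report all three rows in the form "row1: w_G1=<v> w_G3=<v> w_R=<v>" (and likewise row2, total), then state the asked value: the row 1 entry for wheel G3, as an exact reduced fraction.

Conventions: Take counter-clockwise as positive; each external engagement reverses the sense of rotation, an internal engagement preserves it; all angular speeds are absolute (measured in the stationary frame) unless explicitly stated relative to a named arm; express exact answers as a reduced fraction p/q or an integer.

class = planetary set [G3 = 34+2·20 = 74; Willis about the carrier]
row 1 — lock + rotate with arm: ω_sun = ω_ring = ω_arm = x
row 2 (arm held, sun turns y): ω_ring = −(34/74)·y, ω_arm = 0
boundary: total ω_ring = x − (34/74)·y = 0 and total ω_arm = x = 1  ⇒  y = 37/17, x = 1
row 2 ring = −(34/74)·37/17 = -1
totals (row 1 + row 2): sun 1 + 37/17 = 54/17, ring 1 + (-1) = 0, arm 1 + 0 = 1
asked cell (row1, ring) = 1

row1: w_G1=1 w_G3=1 w_R=1
row2: w_G1=37/17 w_G3=-1 w_R=0
total: w_G1=54/17 w_G3=0 w_R=1
asked value: 1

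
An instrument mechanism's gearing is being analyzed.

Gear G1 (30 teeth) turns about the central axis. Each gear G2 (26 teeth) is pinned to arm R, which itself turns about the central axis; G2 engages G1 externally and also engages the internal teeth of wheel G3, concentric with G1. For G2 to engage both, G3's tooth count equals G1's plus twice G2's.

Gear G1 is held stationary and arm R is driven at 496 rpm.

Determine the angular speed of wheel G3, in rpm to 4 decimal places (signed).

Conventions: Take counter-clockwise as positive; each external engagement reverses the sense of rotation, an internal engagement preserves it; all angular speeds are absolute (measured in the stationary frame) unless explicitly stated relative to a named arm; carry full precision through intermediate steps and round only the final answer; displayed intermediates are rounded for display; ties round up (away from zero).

+677.4634 rpm

class = planetary set [G3 = 30+2·26 = 82; Willis about the carrier]
normalise by the input: solve with ω_arm = 1, then scale by 496 rpm
ring teeth: 30 + 2·26 = 82
30(ω_sun−ω_arm) = −82(ω_ring−ω_arm),  ω_sun = 0, ω_arm = 1
ω_ring = 1 − (30/82)(0−1) = 56/41
scale: ω_ring = 56/41 × 496 rpm = +677.4634 rpm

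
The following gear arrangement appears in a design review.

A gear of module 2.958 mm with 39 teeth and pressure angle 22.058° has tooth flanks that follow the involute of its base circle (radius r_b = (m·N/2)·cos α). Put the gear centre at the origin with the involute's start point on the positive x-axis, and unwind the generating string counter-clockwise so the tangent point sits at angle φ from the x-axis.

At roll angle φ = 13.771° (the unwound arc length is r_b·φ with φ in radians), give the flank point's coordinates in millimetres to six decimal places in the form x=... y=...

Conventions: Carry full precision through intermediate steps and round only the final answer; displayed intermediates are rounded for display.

topology: single-mesh involute geometry — m = 2.958, N = 39
pitch radius r_p = m·N/2 = 2.958·39/2 = 57.681000
base radius r_b = r_p·cos α = 57.681000·cos 22.058° = 53.458991
roll angle φ = 13.771° = 0.24034929 rad
x = r_b·(cos φ + φ·sin φ) = 54.980867
y = r_b·(sin φ − φ·cos φ) = 0.245990

x=54.980867 y=0.245990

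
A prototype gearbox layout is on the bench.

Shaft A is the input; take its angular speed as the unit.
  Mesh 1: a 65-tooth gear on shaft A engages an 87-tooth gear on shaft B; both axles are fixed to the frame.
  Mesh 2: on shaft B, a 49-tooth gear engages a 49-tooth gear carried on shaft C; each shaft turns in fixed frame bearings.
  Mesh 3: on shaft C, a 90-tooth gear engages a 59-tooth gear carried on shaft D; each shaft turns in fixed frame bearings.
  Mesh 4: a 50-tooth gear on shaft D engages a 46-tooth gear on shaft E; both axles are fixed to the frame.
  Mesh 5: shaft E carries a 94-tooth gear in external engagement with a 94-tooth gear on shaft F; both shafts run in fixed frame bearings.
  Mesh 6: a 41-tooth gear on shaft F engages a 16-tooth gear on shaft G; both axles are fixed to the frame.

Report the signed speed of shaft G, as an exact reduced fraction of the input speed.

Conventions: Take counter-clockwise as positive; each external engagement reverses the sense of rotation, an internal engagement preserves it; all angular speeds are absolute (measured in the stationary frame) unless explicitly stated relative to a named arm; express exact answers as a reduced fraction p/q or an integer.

999375/314824

6-mesh fixed-axis compound train (all bearings frame-fixed)
mesh 1 [65T→87T]: |ω|/ω_in = 1×65/87 = 65/87, sense flips to −
mesh 2 [49T→49T]: |ω|/ω_in = (65/87)×49/49 = 65/87, sense flips to +
mesh 3 [90T→59T]: |ω|/ω_in = (65/87)×90/59 = 1950/1711, sense flips to −
mesh 4 [50T→46T]: |ω|/ω_in = (1950/1711)×50/46 = 48750/39353, sense flips to +
mesh 5 [94T→94T]: |ω|/ω_in = (48750/39353)×94/94 = 48750/39353, sense flips to −
mesh 6 [41T→16T]: |ω|/ω_in = (48750/39353)×41/16 = 999375/314824, sense flips to +
signed output speed (× input speed) = 999375/314824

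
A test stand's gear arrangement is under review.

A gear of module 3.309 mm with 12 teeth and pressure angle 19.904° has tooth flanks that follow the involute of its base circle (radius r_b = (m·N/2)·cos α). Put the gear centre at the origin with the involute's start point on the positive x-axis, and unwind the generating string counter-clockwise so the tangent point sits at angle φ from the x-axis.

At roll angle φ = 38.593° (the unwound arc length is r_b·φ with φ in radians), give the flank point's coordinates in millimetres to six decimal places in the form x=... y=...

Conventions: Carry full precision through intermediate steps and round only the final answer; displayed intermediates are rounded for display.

x=22.434504 y=1.816774

topology: single-mesh involute geometry — m = 3.309, N = 12
pitch radius r_p = m·N/2 = 3.309·12/2 = 19.854000
base radius r_b = r_p·cos α = 19.854000·cos 19.904° = 18.668009
roll angle φ = 38.593° = 0.67357492 rad
x = r_b·(cos φ + φ·sin φ) = 22.434504
y = r_b·(sin φ − φ·cos φ) = 1.816774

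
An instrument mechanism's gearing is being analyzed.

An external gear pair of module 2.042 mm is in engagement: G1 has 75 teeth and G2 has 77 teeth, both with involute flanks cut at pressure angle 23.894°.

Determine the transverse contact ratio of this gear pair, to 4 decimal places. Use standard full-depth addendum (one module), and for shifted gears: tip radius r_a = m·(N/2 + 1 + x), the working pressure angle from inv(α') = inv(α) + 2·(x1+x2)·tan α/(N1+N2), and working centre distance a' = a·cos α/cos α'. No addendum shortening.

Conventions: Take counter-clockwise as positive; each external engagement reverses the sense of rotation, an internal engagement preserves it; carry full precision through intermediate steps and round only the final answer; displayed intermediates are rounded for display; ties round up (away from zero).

recognized (one external pair, fixed centres): single-mesh tooth geometry, m = 2.042, N1 = 75, N2 = 77
base radii: r_b1 = 70.012245, r_b2 = 71.879238
tip radii: r_a1 = 78.617000, r_a2 = 80.659000
no profile shift: α' = α, a' = a
action lengths: √(r_a1²−r_b1²) = 35.761966, √(r_a2²−r_b2²) = 36.595756
base pitch p_b = π·m·cos α = 5.865332
CR = (35.761966 + 36.595756 − 155.192000·sin 23.89400°)/5.865332 = 1.619320
contact ratio ≈ 1.6193

1.6193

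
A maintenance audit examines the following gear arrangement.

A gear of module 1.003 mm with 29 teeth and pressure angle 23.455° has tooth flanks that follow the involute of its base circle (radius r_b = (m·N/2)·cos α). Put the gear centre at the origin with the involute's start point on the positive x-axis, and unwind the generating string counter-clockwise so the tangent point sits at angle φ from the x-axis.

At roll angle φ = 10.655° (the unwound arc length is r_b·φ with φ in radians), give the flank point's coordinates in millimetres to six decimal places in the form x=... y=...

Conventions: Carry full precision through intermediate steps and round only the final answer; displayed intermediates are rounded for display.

x=13.570522 y=0.028503

single-mesh involute tooth geometry (29T wheel at module 1.003)
pitch radius r_p = m·N/2 = 1.003·29/2 = 14.543500
base radius r_b = r_p·cos α = 14.543500·cos 23.455° = 13.341814
roll angle φ = 10.655° = 0.18596483 rad
x = r_b·(cos φ + φ·sin φ) = 13.570522
y = r_b·(sin φ − φ·cos φ) = 0.028503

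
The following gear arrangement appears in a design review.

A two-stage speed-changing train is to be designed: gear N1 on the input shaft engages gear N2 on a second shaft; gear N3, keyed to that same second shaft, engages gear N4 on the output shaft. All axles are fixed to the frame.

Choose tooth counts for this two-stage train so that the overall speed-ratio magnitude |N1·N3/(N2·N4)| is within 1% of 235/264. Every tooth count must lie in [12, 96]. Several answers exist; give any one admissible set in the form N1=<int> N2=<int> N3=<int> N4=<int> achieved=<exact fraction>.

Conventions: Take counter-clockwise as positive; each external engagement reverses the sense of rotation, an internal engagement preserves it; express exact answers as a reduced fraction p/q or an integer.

N1=15 N2=12 N3=47 N4=66 achieved=235/264

2-stage fixed-axis compound train for ratio 235/264
target = 235/264 in lowest terms: an exact hit needs N1·N3 = k·235 and N2·N4 = k·264 for one integer k, every count in [12, 96]; additionally prefer no 1:1 stage (N1 ≠ N2, N3 ≠ N4)
k = 1…2: no 1:1-free in-range split of k·235 and k·264 into factor pairs; take k = 3
k = 3: N1·N3 = 705 = 15·47, N2·N4 = 792 = 12·66
achieved = 15·47/(12·66) = 235/264; |achieved − target| = 0 ≤ 47/5280 ✓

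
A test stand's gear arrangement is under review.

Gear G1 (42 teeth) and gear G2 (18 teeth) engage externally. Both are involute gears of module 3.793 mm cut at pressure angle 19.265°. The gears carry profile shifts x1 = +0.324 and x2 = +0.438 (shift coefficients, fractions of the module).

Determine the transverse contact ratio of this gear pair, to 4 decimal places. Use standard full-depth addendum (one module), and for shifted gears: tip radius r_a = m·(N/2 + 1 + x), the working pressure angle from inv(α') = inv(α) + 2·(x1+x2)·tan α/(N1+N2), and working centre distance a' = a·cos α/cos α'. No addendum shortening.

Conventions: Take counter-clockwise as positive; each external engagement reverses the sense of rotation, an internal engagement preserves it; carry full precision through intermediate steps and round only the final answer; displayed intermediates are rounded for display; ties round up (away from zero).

1.5094

single-mesh involute tooth geometry (42T engaging 18T at module 3.793)
base radii: r_b1 = 75.192645, r_b2 = 32.225419
tip radii: r_a1 = 84.674932, r_a2 = 39.591334
inv(α') = inv(19.265°) + 2·(+0.324+0.438)·tan α/(42+18) = 0.02214924  ⇒  α' = 22.70979°
a' = a·cos α / cos α' = 113.7900·cos 19.265°/cos 22.70979° = 116.445866
action lengths: √(r_a1²−r_b1²) = 38.934692, √(r_a2²−r_b2²) = 22.999915
base pitch p_b = π·m·cos α = 11.248793
CR = (38.934692 + 22.999915 − 116.445866·sin 22.70979°)/11.248793 = 1.509414
contact ratio ≈ 1.5094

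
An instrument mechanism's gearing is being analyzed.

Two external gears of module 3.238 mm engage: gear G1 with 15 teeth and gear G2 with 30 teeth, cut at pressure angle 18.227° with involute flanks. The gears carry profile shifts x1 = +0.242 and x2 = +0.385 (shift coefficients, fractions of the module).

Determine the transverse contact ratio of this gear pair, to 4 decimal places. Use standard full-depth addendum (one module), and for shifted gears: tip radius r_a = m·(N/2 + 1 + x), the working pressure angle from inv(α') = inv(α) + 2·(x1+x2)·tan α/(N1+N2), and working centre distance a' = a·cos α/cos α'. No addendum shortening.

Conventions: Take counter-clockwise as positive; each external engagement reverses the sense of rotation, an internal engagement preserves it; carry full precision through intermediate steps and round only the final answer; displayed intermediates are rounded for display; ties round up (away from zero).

1.5007

topology: single-mesh involute geometry — m = 3.238, 15T/30T pair
base radii: r_b1 = 23.066494, r_b2 = 46.132989
tip radii: r_a1 = 28.306596, r_a2 = 53.054630
inv(α') = inv(18.227°) + 2·(+0.242+0.385)·tan α/(15+30) = 0.02036102  ⇒  α' = 22.10726°
a' = a·cos α / cos α' = 72.8550·cos 18.227°/cos 22.10726° = 74.690668
action lengths: √(r_a1²−r_b1²) = 16.407322, √(r_a2²−r_b2²) = 26.201930
base pitch p_b = π·m·cos α = 9.662071
CR = (16.407322 + 26.201930 − 74.690668·sin 22.10726°)/9.662071 = 1.500718
contact ratio ≈ 1.5007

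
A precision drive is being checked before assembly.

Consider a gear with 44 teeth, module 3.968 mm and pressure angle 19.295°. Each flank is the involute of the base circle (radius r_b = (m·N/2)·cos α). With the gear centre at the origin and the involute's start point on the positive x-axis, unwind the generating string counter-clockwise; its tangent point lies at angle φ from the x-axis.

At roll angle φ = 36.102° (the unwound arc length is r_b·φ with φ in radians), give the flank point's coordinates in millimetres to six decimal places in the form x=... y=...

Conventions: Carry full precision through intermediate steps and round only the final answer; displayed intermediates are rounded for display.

single-mesh involute tooth geometry (44T wheel at module 3.968)
pitch radius r_p = m·N/2 = 3.968·44/2 = 87.296000
base radius r_b = r_p·cos α = 87.296000·cos 19.295° = 82.392565
roll angle φ = 36.102° = 0.63009877 rad
x = r_b·(cos φ + φ·sin φ) = 97.160525
y = r_b·(sin φ − φ·cos φ) = 6.601629

x=97.160525 y=6.601629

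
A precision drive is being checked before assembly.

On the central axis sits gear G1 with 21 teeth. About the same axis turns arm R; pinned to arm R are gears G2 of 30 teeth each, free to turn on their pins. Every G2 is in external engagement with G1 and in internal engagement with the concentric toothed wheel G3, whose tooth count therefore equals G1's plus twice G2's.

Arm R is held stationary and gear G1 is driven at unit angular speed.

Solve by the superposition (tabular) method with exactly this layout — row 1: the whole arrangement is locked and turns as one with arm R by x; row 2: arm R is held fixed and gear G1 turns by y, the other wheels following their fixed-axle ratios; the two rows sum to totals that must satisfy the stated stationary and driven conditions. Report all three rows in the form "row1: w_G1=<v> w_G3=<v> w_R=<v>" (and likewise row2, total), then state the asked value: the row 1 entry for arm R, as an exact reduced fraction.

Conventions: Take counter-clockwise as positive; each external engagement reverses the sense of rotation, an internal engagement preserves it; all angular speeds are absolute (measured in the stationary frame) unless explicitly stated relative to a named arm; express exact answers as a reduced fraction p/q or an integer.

row1: w_G1=0 w_G3=0 w_R=0
row2: w_G1=1 w_G3=-7/27 w_R=0
total: w_G1=1 w_G3=-7/27 w_R=0
asked value: 0

recognized (axles ride arm R): planetary set, 21/30/81 teeth
row 1 (train locked, turned with arm): all members turn x
row 2: sun turns y, ring = −(21/81)·y, arm 0
boundary: total ω_arm = x = 0 and total ω_sun = x + y = 1  ⇒  y = 1, x = 0
row 2 ring = −(21/81)·1 = -7/27
totals (row 1 + row 2): sun 0 + 1 = 1, ring 0 + (-7/27) = -7/27, arm 0 + 0 = 0
asked cell (row1, arm) = 0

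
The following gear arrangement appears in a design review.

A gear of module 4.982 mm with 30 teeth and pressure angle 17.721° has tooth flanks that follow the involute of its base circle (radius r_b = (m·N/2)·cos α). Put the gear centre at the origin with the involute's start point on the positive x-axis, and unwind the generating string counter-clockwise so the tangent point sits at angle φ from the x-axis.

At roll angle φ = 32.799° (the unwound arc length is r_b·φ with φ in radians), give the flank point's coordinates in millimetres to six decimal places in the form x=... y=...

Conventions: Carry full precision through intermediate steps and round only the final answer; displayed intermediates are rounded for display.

x=81.909278 y=4.307014

topology: single-mesh involute geometry — m = 4.982, N = 30
pitch radius r_p = m·N/2 = 4.982·30/2 = 74.730000
base radius r_b = r_p·cos α = 74.730000·cos 17.721° = 71.184060
roll angle φ = 32.799° = 0.57245054 rad
x = r_b·(cos φ + φ·sin φ) = 81.909278
y = r_b·(sin φ − φ·cos φ) = 4.307014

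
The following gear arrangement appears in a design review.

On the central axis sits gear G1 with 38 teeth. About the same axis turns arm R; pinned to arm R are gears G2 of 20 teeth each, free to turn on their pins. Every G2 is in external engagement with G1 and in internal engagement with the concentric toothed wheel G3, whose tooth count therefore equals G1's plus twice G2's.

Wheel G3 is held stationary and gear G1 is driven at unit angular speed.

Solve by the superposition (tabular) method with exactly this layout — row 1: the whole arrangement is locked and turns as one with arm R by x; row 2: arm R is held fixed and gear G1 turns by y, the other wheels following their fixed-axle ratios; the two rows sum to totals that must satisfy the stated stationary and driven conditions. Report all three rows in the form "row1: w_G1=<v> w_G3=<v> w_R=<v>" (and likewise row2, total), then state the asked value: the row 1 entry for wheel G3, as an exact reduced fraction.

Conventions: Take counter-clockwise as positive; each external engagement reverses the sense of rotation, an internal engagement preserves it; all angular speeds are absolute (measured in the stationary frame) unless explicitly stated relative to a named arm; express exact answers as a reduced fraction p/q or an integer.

recognized (axles ride arm R): planetary set, 38/20/78 teeth
superposition row 1 [locked train]: every member turns x
row 2 — arm fixed, fixed-axis ratios: sun y, ring −(38/78)·y, arm 0
boundary: total ω_ring = x − (38/78)·y = 0 and total ω_sun = x + y = 1  ⇒  y = 39/58, x = 19/58
row 2 ring = −(38/78)·39/58 = -19/58
totals (row 1 + row 2): sun 19/58 + 39/58 = 1, ring 19/58 + (-19/58) = 0, arm 19/58 + 0 = 19/58
asked cell (row1, ring) = 19/58

row1: w_G1=19/58 w_G3=19/58 w_R=19/58
row2: w_G1=39/58 w_G3=-19/58 w_R=0
total: w_G1=1 w_G3=0 w_R=19/58
asked value: 19/58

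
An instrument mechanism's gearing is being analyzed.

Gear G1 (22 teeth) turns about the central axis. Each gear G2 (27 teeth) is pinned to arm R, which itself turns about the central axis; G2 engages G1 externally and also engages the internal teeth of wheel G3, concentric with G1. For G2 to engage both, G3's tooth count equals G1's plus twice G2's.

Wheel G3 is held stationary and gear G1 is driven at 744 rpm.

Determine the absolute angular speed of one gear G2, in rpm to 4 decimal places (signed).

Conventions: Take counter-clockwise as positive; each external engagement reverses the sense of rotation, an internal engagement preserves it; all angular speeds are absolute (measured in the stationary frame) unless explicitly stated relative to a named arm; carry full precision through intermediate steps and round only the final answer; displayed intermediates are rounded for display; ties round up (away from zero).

recognized (axles ride arm R): planetary set, 22/27/76 teeth
normalise by the input: solve with ω_sun = 1, then scale by 744 rpm
ring teeth: 22 + 2·27 = 76
22(ω_sun−ω_arm) = −76(ω_ring−ω_arm),  ω_ring = 0, ω_sun = 1
22(1−ω_arm) = −76(0−ω_arm)  ⇒  98·ω_arm = 22  ⇒  ω_arm = 11/49
sun–planet mesh: 22·(1−11/49) = −27·(ω_p−ω_arm)  ⇒  ω_p−ω_arm = -836/1323
ω_p = 11/49 − 836/1323 = -11/27
scale: ω_p = -11/27 × 744 rpm = -303.1111 rpm

-303.1111 rpm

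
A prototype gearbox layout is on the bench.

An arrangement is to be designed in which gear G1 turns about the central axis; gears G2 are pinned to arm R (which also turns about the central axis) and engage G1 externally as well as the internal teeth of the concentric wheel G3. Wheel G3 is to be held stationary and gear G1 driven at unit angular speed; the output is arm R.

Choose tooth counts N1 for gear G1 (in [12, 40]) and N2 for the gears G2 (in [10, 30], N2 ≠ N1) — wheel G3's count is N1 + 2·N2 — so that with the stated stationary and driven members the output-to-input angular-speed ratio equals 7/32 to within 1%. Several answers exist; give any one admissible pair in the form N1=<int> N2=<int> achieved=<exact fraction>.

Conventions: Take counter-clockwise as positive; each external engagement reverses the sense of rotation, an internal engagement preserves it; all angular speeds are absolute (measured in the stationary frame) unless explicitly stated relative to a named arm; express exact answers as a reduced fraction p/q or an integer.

N1=14 N2=18 achieved=7/32

class = planetary set [ratio 7/32 wanted; Willis about the carrier]
Willis with ω_ring = 0: ω_arm/ω_sun = N1/(N1+N3); set equal to 7/32  ⇒  N3/N1 = 1/(7/32) − 1 = 25/7
N3 = N1 + 2·N2  ⇒  N2/N1 = (N3/N1 − 1)/2 = (25/7 − 1)/2 = 9/7
smallest multiple with N1 ≥ 12 and N2 ≥ 10: k = 2  ⇒  N1 = 2·7 = 14, N2 = 2·9 = 18 (N1 ≤ 40, N2 ≤ 30, N2 ≠ N1 ✓), N3 = 14 + 2·18 = 50
check: N1/(N1+N3) with N1 = 14, N3 = 50 gives 7/32; |achieved − target| = 0 ≤ 7/3200 ✓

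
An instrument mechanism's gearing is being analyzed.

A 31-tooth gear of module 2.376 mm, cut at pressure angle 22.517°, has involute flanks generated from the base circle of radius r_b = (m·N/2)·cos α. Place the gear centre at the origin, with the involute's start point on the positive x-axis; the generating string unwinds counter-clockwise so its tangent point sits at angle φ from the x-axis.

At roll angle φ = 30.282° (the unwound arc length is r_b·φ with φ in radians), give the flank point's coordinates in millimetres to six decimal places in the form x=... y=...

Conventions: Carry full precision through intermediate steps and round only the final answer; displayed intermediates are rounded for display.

single-mesh involute tooth geometry (31T wheel at module 2.376)
pitch radius r_p = m·N/2 = 2.376·31/2 = 36.828000
base radius r_b = r_p·cos α = 36.828000·cos 22.517° = 34.020452
roll angle φ = 30.282° = 0.52852060 rad
x = r_b·(cos φ + φ·sin φ) = 38.445284
y = r_b·(sin φ − φ·cos φ) = 1.627888

x=38.445284 y=1.627888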